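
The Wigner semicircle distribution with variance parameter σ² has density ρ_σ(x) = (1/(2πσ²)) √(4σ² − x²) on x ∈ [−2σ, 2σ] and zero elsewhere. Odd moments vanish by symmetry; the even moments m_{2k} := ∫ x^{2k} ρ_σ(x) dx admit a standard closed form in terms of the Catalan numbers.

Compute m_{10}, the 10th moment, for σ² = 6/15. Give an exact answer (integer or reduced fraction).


By the scaled semicircle moment identity, m_{2k} = σ^{2k} · C_k with k = 5.
C_5 = (1/(k+1)) · C(2k, k) = (1/6) · C(10, 5) = (1/6) · 252 = 42.
σ^{2k} = (σ²)^k = (6/15)^5 = 32/3125.

Therefore m_{10} = σ^{10} · C_5 = (32/3125) · 42 = 1344/3125.


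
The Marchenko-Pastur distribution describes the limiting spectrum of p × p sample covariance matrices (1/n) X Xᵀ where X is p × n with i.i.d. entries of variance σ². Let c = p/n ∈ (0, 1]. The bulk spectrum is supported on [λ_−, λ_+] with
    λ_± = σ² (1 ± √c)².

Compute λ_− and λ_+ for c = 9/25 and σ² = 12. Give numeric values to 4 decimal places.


c = 9/25 = 0.360000; √c = 0.600000.
λ_− = σ² (1 − √c)² = 12 · (1 − 0.600000)² = 12 · (0.400000)² = 1.920000.
λ_+ = σ² (1 + √c)² = 12 · (1 + 0.600000)² = 12 · (1.600000)² = 30.720000.

Rounded to 4 decimal places: λ_− ≈ 1.9200, λ_+ ≈ 30.7200.


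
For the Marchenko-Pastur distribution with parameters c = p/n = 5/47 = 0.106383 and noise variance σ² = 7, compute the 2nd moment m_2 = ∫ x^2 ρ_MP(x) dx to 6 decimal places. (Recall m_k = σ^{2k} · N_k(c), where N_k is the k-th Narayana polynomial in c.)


E[X²] = σ⁴ (1 + c) (second MP moment). With σ² = 7 (so σ⁴ = 49) and c = 5/47 = 0.106383: E[X²] = 49 · (1 + 0.106383) = 49 · 1.106383.

So E[X^2] = 54.212766.


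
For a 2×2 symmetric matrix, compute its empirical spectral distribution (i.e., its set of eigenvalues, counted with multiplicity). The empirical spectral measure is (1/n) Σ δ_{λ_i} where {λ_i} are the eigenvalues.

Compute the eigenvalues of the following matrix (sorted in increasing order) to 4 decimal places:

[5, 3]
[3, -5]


Since M is real symmetric, both eigenvalues are real; they are the roots of det(λI − M) = λ² − (tr M) λ + det M.
tr M = 5 + (-5) = 0.
det M = 5·(-5) − 3² = -25 − 9 = -34.
Characteristic polynomial: λ² − 34 = 0.
Discriminant Δ = (tr M)² − 4·det M = 0 − (-136) = 136; √Δ = 11.661904.
λ = (tr M ± √Δ)/2 = (0 ± 11.661904)/2, giving (tr M − √Δ)/2 = -5.8310 and (tr M + √Δ)/2 = 5.8310.

Eigenvalues sorted in increasing order: [-5.8310, 5.8310].


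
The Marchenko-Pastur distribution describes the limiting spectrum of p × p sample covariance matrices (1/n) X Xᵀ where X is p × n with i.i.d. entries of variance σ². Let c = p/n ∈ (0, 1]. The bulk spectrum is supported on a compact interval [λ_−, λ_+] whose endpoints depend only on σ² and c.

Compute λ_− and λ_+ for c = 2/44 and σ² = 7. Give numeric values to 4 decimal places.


c = 2/44 = 0.045455; √c = 0.213201.
λ_− = σ² (1 − √c)² = 7 · (1 − 0.213201)² = 7 · (0.786799)² = 4.333372.
λ_+ = σ² (1 + √c)² = 7 · (1 + 0.213201)² = 7 · (1.213201)² = 10.302992.

Rounded to 4 decimal places: λ_− ≈ 4.3334, λ_+ ≈ 10.3030.


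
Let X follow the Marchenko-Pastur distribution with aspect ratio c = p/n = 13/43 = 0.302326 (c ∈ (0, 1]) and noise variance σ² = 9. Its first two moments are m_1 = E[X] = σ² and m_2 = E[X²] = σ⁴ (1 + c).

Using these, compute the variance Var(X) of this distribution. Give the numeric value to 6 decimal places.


m_1 = E[X] = σ² = 9, so m_1² = 81.
m_2 = E[X²] = σ⁴ (1 + c) = 81 · (1 + 0.302326) = 81 · 1.302326 = 105.488372.
(Note m_2 − m_1² simplifies to c · σ⁴ = 0.302326 · 81.)

Var(X) = m_2 − m_1² = 105.488372 − 81 = 24.488372.


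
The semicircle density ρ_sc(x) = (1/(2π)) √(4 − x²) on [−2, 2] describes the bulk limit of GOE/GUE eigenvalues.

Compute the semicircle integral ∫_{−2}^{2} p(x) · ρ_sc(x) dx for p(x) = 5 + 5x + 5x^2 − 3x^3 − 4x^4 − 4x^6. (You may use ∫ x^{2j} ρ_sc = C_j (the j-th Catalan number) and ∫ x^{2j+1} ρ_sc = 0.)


Write p(x) = Σ a_i x^i, split into monomials and integrate each against ρ_sc separately.
Using ∫ x^{2j} ρ_sc = C_j = (1/(j+1)) C(2j, j) (Catalan numbers) and ∫ x^{2j+1} ρ_sc = 0 (odd monomials vanish by symmetry):
  i = 0 (even): a_0 · C_{0} = 5 · 1 = 5
  i = 1 (odd): ∫ x^1 ρ_sc = 0 (vanishes)
  i = 2 (even): a_2 · C_{1} = 5 · 1 = 5
  i = 3 (odd): ∫ x^3 ρ_sc = 0 (vanishes)
  i = 4 (even): a_4 · C_{2} = -4 · 2 = -8
  i = 6 (even): a_6 · C_{3} = -4 · 5 = -20

Summing the contributions: ∫_{−2}^{2} p(x) ρ_sc(x) dx = 5 + 5 + (-8) + (-20) = -18.


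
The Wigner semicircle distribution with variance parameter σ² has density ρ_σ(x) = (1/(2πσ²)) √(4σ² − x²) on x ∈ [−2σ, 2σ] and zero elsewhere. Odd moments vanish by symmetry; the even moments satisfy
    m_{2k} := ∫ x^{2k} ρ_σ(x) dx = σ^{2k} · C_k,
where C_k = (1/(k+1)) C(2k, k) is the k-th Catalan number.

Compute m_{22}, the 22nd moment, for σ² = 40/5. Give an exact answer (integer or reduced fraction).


By the scaled semicircle moment identity, m_{2k} = σ^{2k} · C_k with k = 11.
C_11 = (1/(k+1)) · C(2k, k) = (1/12) · C(22, 11) = (1/12) · 705432 = 58786.
σ^{2k} = (σ²)^k = (40/5)^11 = 8589934592.

Therefore m_{22} = σ^{22} · C_11 = 8589934592 · 58786 = 504967894925312.


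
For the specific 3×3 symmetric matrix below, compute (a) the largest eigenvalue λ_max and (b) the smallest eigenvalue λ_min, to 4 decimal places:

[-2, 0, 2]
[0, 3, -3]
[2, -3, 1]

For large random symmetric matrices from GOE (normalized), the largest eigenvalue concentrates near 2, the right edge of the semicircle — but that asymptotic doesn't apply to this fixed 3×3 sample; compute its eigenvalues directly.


Since M is real symmetric, all three eigenvalues are real; they are the roots of det(λI − M) = λ³ − (tr M) λ² + s λ − det M, where s is the sum of the principal 2×2 minors.
tr M = -2 + 3 + 1 = 2.
s = ((-2)·3 − 0²) + ((-2)·1 − 2²) + (3·1 − (-3)²) = -6 + (-6) + (-6) = -18.
det M (expand along row 1) = (-2)·(-6) − 0·6 + 2·(-6) = 0.
Characteristic polynomial: λ³ − 2λ² − 18λ = 0.
Substitute λ = y + (tr M)/3 = y + 0.666667 to remove the quadratic term: y³ + p·y + q = 0 with p = s − (tr M)²/3 = -19.333333 and q = −2(tr M)³/27 + (tr M)·s/3 − det M = -12.592593.
Three real roots ⇒ use the trigonometric (Viète) form: r = 2√(−p/3) = 5.077182, φ = arccos(3q/(p·r)) = arccos(0.384864) = 1.175736 rad.
y_k = r·cos(φ/3 − 2πk/3) for k = 0, 1, 2 gives y = 4.692232, -0.666667, -4.025566.
λ_k = y_k + 0.666667 gives λ = 5.3589, 0.0000, -3.3589 (check: the sum is 2.0000 = tr M).

Hence λ_max = 5.3589 and λ_min = -3.3589.


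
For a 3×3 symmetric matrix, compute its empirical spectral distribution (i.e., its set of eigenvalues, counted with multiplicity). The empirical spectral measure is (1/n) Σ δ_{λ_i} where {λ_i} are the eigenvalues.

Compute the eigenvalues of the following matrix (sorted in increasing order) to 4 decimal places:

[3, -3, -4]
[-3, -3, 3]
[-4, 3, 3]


Since M is real symmetric, all three eigenvalues are real; they are the roots of det(λI − M) = λ³ − (tr M) λ² + s λ − det M, where s is the sum of the principal 2×2 minors.
tr M = 3 + (-3) + 3 = 3.
s = (3·(-3) − (-3)²) + (3·3 − (-4)²) + ((-3)·3 − 3²) = -18 + (-7) + (-18) = -43.
det M (expand along row 1) = 3·(-18) − (-3)·3 + (-4)·(-21) = 39.
Characteristic polynomial: λ³ − 3λ² − 43λ − 39 = 0.
Substitute λ = y + (tr M)/3 = y + 1.000000 to remove the quadratic term: y³ + p·y + q = 0 with p = s − (tr M)²/3 = -46.000000 and q = −2(tr M)³/27 + (tr M)·s/3 − det M = -84.000000.
Three real roots ⇒ use the trigonometric (Viète) form: r = 2√(−p/3) = 7.831560, φ = arccos(3q/(p·r)) = arccos(0.699511) = 0.796084 rad.
y_k = r·cos(φ/3 − 2πk/3) for k = 0, 1, 2 gives y = 7.557439, -2.000000, -5.557439.
λ_k = y_k + 1.000000 gives λ = 8.5574, -1.0000, -4.5574 (check: the sum is 3.0000 = tr M).

Eigenvalues sorted in increasing order: [-4.5574, -1.0000, 8.5574].


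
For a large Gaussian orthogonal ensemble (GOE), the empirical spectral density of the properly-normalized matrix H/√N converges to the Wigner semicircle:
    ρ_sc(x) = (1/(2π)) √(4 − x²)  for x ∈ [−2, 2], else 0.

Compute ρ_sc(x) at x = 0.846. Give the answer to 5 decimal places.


ρ_sc(x) = (1/(2π)) √(4 − x²). With x = 0.846:
  4 − x² = 4 − (0.846)² = 4 − 0.715716 = 3.284284.
  √(4 − x²) = 1.812259.
  1/(2π) = 0.159155.
  ρ_sc(0.846) = 0.159155 · 1.812259 = 0.288430.

Rounded to 5 decimal places: ρ_sc(0.846) ≈ 0.28843.


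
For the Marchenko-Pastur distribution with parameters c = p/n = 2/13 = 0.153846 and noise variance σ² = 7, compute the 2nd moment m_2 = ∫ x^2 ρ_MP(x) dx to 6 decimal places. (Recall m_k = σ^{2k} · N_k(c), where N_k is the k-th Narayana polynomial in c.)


E[X²] = σ⁴ (1 + c) (second MP moment). With σ² = 7 (so σ⁴ = 49) and c = 2/13 = 0.153846: E[X²] = 49 · (1 + 0.153846) = 49 · 1.153846.

So E[X^2] = 56.538462.


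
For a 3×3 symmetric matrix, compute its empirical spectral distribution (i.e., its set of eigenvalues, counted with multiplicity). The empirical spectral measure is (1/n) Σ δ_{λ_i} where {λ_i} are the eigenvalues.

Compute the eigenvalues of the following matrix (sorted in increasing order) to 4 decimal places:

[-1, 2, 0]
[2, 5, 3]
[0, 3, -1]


Since M is real symmetric, all three eigenvalues are real; they are the roots of det(λI − M) = λ³ − (tr M) λ² + s λ − det M, where s is the sum of the principal 2×2 minors.
tr M = -1 + 5 + (-1) = 3.
s = ((-1)·5 − 2²) + ((-1)·(-1) − 0²) + (5·(-1) − 3²) = -9 + 1 + (-14) = -22.
det M (expand along row 1) = (-1)·(-14) − 2·(-2) + 0·6 = 18.
Characteristic polynomial: λ³ − 3λ² − 22λ − 18 = 0.
Substitute λ = y + (tr M)/3 = y + 1.000000 to remove the quadratic term: y³ + p·y + q = 0 with p = s − (tr M)²/3 = -25.000000 and q = −2(tr M)³/27 + (tr M)·s/3 − det M = -42.000000.
Three real roots ⇒ use the trigonometric (Viète) form: r = 2√(−p/3) = 5.773503, φ = arccos(3q/(p·r)) = arccos(0.872954) = 0.509572 rad.
y_k = r·cos(φ/3 − 2πk/3) for k = 0, 1, 2 gives y = 5.690416, -2.000000, -3.690416.
λ_k = y_k + 1.000000 gives λ = 6.6904, -1.0000, -2.6904 (check: the sum is 3.0000 = tr M).

Eigenvalues sorted in increasing order: [-2.6904, -1.0000, 6.6904].


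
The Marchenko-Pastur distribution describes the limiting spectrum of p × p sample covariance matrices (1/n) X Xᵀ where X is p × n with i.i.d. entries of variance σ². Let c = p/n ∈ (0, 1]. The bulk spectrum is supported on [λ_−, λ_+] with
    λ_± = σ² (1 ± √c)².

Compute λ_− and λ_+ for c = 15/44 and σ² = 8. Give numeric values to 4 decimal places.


c = 15/44 = 0.340909; √c = 0.583874.
λ_− = σ² (1 − √c)² = 8 · (1 − 0.583874)² = 8 · (0.416126)² = 1.385285.
λ_+ = σ² (1 + √c)² = 8 · (1 + 0.583874)² = 8 · (1.583874)² = 20.069260.

Rounded to 4 decimal places: λ_− ≈ 1.3853, λ_+ ≈ 20.0693.


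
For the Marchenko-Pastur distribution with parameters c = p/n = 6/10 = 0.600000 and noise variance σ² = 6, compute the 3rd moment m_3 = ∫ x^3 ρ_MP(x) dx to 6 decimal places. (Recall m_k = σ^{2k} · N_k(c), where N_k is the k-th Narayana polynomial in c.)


E[X³] = σ⁶ (1 + 3c + c²) (third MP moment). With σ² = 6 (so σ⁶ = 216) and c = 6/10 = 0.600000: E[X³] = 216 · (1 + 3·0.600000 + (0.600000)²) = 216 · 3.160000.

So E[X^3] = 682.560000.


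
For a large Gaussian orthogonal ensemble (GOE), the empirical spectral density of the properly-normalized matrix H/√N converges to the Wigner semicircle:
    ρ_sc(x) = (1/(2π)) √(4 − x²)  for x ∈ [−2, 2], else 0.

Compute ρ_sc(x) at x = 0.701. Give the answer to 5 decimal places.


ρ_sc(x) = (1/(2π)) √(4 − x²). With x = 0.701:
  4 − x² = 4 − (0.701)² = 4 − 0.491401 = 3.508599.
  √(4 − x²) = 1.873125.
  1/(2π) = 0.159155.
  ρ_sc(0.701) = 0.159155 · 1.873125 = 0.298117.

Rounded to 5 decimal places: ρ_sc(0.701) ≈ 0.29812.


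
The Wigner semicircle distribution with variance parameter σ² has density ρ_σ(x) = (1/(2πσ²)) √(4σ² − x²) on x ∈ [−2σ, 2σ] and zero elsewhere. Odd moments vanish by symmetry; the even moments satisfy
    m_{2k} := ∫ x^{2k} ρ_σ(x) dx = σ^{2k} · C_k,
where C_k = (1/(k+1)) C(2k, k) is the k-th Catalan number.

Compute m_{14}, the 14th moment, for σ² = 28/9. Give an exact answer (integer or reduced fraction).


By the scaled semicircle moment identity, m_{2k} = σ^{2k} · C_k with k = 7.
C_7 = (1/(k+1)) · C(2k, k) = (1/8) · C(14, 7) = (1/8) · 3432 = 429.
σ^{2k} = (σ²)^k = (28/9)^7 = 13492928512/4782969.

Therefore m_{14} = σ^{14} · C_7 = (13492928512/4782969) · 429 = 1929488777216/1594323.


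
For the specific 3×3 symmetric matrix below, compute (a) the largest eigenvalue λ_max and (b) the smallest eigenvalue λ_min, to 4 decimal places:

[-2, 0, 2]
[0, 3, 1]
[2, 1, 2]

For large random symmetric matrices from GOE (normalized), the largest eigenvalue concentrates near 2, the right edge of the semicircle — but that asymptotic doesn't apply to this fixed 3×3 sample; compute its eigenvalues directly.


Since M is real symmetric, all three eigenvalues are real; they are the roots of det(λI − M) = λ³ − (tr M) λ² + s λ − det M, where s is the sum of the principal 2×2 minors.
tr M = -2 + 3 + 2 = 3.
s = ((-2)·3 − 0²) + ((-2)·2 − 2²) + (3·2 − 1²) = -6 + (-8) + 5 = -9.
det M (expand along row 1) = (-2)·5 − 0·(-2) + 2·(-6) = -22.
Characteristic polynomial: λ³ − 3λ² − 9λ + 22 = 0.
Substitute λ = y + (tr M)/3 = y + 1.000000 to remove the quadratic term: y³ + p·y + q = 0 with p = s − (tr M)²/3 = -12.000000 and q = −2(tr M)³/27 + (tr M)·s/3 − det M = 11.000000.
Three real roots ⇒ use the trigonometric (Viète) form: r = 2√(−p/3) = 4.000000, φ = arccos(3q/(p·r)) = arccos(-0.687500) = 2.328837 rad.
y_k = r·cos(φ/3 − 2πk/3) for k = 0, 1, 2 gives y = 2.854102, 1.000000, -3.854102.
λ_k = y_k + 1.000000 gives λ = 3.8541, 2.0000, -2.8541 (check: the sum is 3.0000 = tr M).

Hence λ_max = 3.8541 and λ_min = -2.8541.


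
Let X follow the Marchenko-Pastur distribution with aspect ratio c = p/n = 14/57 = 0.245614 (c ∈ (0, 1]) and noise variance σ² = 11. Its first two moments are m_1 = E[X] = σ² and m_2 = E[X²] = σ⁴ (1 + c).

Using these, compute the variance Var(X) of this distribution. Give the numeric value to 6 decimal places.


m_1 = E[X] = σ² = 11, so m_1² = 121.
m_2 = E[X²] = σ⁴ (1 + c) = 121 · (1 + 0.245614) = 121 · 1.245614 = 150.719298.
(Note m_2 − m_1² simplifies to c · σ⁴ = 0.245614 · 121.)

Var(X) = m_2 − m_1² = 150.719298 − 121 = 29.719298.


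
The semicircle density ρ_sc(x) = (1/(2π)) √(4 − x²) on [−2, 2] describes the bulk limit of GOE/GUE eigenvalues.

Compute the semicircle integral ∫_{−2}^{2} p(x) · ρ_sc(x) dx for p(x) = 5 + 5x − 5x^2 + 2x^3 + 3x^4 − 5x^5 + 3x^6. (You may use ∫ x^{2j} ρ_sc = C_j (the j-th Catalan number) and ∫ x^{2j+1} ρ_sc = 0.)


Write p(x) = Σ a_i x^i, split into monomials and integrate each against ρ_sc separately.
Using ∫ x^{2j} ρ_sc = C_j = (1/(j+1)) C(2j, j) (Catalan numbers) and ∫ x^{2j+1} ρ_sc = 0 (odd monomials vanish by symmetry):
  i = 0 (even): a_0 · C_{0} = 5 · 1 = 5
  i = 1 (odd): ∫ x^1 ρ_sc = 0 (vanishes)
  i = 2 (even): a_2 · C_{1} = -5 · 1 = -5
  i = 3 (odd): ∫ x^3 ρ_sc = 0 (vanishes)
  i = 4 (even): a_4 · C_{2} = 3 · 2 = 6
  i = 5 (odd): ∫ x^5 ρ_sc = 0 (vanishes)
  i = 6 (even): a_6 · C_{3} = 3 · 5 = 15

Summing the contributions: ∫_{−2}^{2} p(x) ρ_sc(x) dx = 5 + (-5) + 6 + 15 = 21.


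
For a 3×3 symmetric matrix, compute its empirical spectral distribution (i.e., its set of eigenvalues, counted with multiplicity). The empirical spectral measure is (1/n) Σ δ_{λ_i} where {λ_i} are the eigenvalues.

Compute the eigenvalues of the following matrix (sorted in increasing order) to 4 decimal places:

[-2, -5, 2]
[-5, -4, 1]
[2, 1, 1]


Since M is real symmetric, all three eigenvalues are real; they are the roots of det(λI − M) = λ³ − (tr M) λ² + s λ − det M, where s is the sum of the principal 2×2 minors.
tr M = -2 + (-4) + 1 = -5.
s = ((-2)·(-4) − (-5)²) + ((-2)·1 − 2²) + ((-4)·1 − 1²) = -17 + (-6) + (-5) = -28.
det M (expand along row 1) = (-2)·(-5) − (-5)·(-7) + 2·3 = -19.
Characteristic polynomial: λ³ + 5λ² − 28λ + 19 = 0.
Substitute λ = y + (tr M)/3 = y − 1.666667 to remove the quadratic term: y³ + p·y + q = 0 with p = s − (tr M)²/3 = -36.333333 and q = −2(tr M)³/27 + (tr M)·s/3 − det M = 74.925926.
Three real roots ⇒ use the trigonometric (Viète) form: r = 2√(−p/3) = 6.960204, φ = arccos(3q/(p·r)) = arccos(-0.888845) = 2.665615 rad.
y_k = r·cos(φ/3 − 2πk/3) for k = 0, 1, 2 gives y = 4.388737, 2.484047, -6.872784.
λ_k = y_k − 1.666667 gives λ = 2.7221, 0.8174, -8.5395 (check: the sum is -5.0000 = tr M).

Eigenvalues sorted in increasing order: [-8.5395, 0.8174, 2.7221].


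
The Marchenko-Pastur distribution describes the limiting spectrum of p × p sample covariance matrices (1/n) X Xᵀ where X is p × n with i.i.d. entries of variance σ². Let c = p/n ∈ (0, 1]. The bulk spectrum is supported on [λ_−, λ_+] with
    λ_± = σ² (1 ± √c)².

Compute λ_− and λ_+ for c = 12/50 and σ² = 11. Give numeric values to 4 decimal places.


c = 12/50 = 0.240000; √c = 0.489898.
λ_− = σ² (1 − √c)² = 11 · (1 − 0.489898)² = 11 · (0.510102)² = 2.862245.
λ_+ = σ² (1 + √c)² = 11 · (1 + 0.489898)² = 11 · (1.489898)² = 24.417755.

Rounded to 4 decimal places: λ_− ≈ 2.8622, λ_+ ≈ 24.4178.


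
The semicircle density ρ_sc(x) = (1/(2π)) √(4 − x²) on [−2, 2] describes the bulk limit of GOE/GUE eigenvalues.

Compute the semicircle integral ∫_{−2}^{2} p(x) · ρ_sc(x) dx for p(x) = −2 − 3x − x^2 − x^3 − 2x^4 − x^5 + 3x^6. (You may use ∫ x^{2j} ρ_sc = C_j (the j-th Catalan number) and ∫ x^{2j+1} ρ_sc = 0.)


Write p(x) = Σ a_i x^i, split into monomials and integrate each against ρ_sc separately.
Using ∫ x^{2j} ρ_sc = C_j = (1/(j+1)) C(2j, j) (Catalan numbers) and ∫ x^{2j+1} ρ_sc = 0 (odd monomials vanish by symmetry):
  i = 0 (even): a_0 · C_{0} = -2 · 1 = -2
  i = 1 (odd): ∫ x^1 ρ_sc = 0 (vanishes)
  i = 2 (even): a_2 · C_{1} = -1 · 1 = -1
  i = 3 (odd): ∫ x^3 ρ_sc = 0 (vanishes)
  i = 4 (even): a_4 · C_{2} = -2 · 2 = -4
  i = 5 (odd): ∫ x^5 ρ_sc = 0 (vanishes)
  i = 6 (even): a_6 · C_{3} = 3 · 5 = 15

Summing the contributions: ∫_{−2}^{2} p(x) ρ_sc(x) dx = (-2) + (-1) + (-4) + 15 = 8.


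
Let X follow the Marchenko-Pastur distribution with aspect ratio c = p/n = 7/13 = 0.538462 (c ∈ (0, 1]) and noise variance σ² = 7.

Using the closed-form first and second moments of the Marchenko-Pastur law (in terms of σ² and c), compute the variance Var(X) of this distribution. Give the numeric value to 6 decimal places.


Recall the MP moments m_1 = E[X] = σ² and m_2 = E[X²] = σ⁴ (1 + c).
m_1 = E[X] = σ² = 7, so m_1² = 49.
m_2 = E[X²] = σ⁴ (1 + c) = 49 · (1 + 0.538462) = 49 · 1.538462 = 75.384615.
(Note m_2 − m_1² simplifies to c · σ⁴ = 0.538462 · 49.)

Var(X) = m_2 − m_1² = 75.384615 − 49 = 26.384615.


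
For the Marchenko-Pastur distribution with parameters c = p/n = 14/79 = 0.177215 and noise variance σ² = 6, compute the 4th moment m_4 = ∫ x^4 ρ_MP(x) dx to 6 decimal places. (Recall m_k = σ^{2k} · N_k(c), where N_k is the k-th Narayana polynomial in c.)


E[X⁴] = σ⁸ (1 + 6c + 6c² + c³) (fourth MP moment). With σ² = 6 (so σ⁸ = 1296) and c = 14/79 = 0.177215: E[X⁴] = 1296 · (1 + 6·0.177215 + 6·(0.177215)² + (0.177215)³) = 1296 · 2.257288.

So E[X^4] = 2925.445200.


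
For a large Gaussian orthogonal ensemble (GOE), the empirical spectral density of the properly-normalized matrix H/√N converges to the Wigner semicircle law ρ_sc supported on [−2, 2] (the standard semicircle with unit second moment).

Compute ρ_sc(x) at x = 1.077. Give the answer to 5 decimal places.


ρ_sc(x) = (1/(2π)) √(4 − x²). With x = 1.077:
  4 − x² = 4 − (1.077)² = 4 − 1.159929 = 2.840071.
  √(4 − x²) = 1.685251.
  1/(2π) = 0.159155.
  ρ_sc(1.077) = 0.159155 · 1.685251 = 0.268216.

Rounded to 5 decimal places: ρ_sc(1.077) ≈ 0.26822.


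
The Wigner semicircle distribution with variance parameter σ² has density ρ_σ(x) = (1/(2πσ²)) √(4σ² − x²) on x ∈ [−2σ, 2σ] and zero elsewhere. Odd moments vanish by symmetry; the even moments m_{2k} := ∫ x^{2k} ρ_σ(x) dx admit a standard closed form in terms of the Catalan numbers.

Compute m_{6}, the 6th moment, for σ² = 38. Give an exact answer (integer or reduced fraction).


By the scaled semicircle moment identity, m_{2k} = σ^{2k} · C_k with k = 3.
C_3 = (1/(k+1)) · C(2k, k) = (1/4) · C(6, 3) = (1/4) · 20 = 5.
σ^{2k} = (σ²)^k = (38)^3 = 54872.

Therefore m_{6} = σ^{6} · C_3 = 54872 · 5 = 274360.


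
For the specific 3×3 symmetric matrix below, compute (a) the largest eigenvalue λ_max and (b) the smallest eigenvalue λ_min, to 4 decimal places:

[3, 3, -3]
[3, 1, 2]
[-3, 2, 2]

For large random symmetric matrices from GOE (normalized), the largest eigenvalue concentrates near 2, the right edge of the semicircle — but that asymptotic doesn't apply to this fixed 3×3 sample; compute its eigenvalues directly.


Since M is real symmetric, all three eigenvalues are real; they are the roots of det(λI − M) = λ³ − (tr M) λ² + s λ − det M, where s is the sum of the principal 2×2 minors.
tr M = 3 + 1 + 2 = 6.
s = (3·1 − 3²) + (3·2 − (-3)²) + (1·2 − 2²) = -6 + (-3) + (-2) = -11.
det M (expand along row 1) = 3·(-2) − 3·12 + (-3)·9 = -69.
Characteristic polynomial: λ³ − 6λ² − 11λ + 69 = 0.
Substitute λ = y + (tr M)/3 = y + 2.000000 to remove the quadratic term: y³ + p·y + q = 0 with p = s − (tr M)²/3 = -23.000000 and q = −2(tr M)³/27 + (tr M)·s/3 − det M = 31.000000.
Three real roots ⇒ use the trigonometric (Viète) form: r = 2√(−p/3) = 5.537749, φ = arccos(3q/(p·r)) = arccos(-0.730166) = 2.389362 rad.
y_k = r·cos(φ/3 − 2πk/3) for k = 0, 1, 2 gives y = 3.872250, 1.492324, -5.364574.
λ_k = y_k + 2.000000 gives λ = 5.8722, 3.4923, -3.3646 (check: the sum is 6.0000 = tr M).

Hence λ_max = 5.8722 and λ_min = -3.3646.


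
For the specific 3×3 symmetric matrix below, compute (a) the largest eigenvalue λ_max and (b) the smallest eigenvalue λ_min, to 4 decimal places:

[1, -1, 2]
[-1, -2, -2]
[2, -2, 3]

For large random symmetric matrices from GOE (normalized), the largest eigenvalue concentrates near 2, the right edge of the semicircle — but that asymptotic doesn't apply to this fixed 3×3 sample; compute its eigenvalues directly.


Since M is real symmetric, all three eigenvalues are real; they are the roots of det(λI − M) = λ³ − (tr M) λ² + s λ − det M, where s is the sum of the principal 2×2 minors.
tr M = 1 + (-2) + 3 = 2.
s = (1·(-2) − (-1)²) + (1·3 − 2²) + ((-2)·3 − (-2)²) = -3 + (-1) + (-10) = -14.
det M (expand along row 1) = 1·(-10) − (-1)·1 + 2·6 = 3.
Characteristic polynomial: λ³ − 2λ² − 14λ − 3 = 0.
Substitute λ = y + (tr M)/3 = y + 0.666667 to remove the quadratic term: y³ + p·y + q = 0 with p = s − (tr M)²/3 = -15.333333 and q = −2(tr M)³/27 + (tr M)·s/3 − det M = -12.925926.
Three real roots ⇒ use the trigonometric (Viète) form: r = 2√(−p/3) = 4.521553, φ = arccos(3q/(p·r)) = arccos(0.559318) = 0.977234 rad.
y_k = r·cos(φ/3 − 2πk/3) for k = 0, 1, 2 gives y = 4.283777, -0.888783, -3.394994.
λ_k = y_k + 0.666667 gives λ = 4.9504, -0.2221, -2.7283 (check: the sum is 2.0000 = tr M).

Hence λ_max = 4.9504 and λ_min = -2.7283.


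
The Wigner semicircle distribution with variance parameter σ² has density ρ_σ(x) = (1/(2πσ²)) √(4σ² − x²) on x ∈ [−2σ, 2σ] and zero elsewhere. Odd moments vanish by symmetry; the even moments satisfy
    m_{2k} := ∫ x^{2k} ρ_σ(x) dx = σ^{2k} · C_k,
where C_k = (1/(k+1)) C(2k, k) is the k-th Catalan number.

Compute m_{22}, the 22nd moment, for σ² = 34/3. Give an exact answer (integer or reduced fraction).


By the scaled semicircle moment identity, m_{2k} = σ^{2k} · C_k with k = 11.
C_11 = (1/(k+1)) · C(2k, k) = (1/12) · C(22, 11) = (1/12) · 705432 = 58786.
σ^{2k} = (σ²)^k = (34/3)^11 = 70188843638032384/177147.

Therefore m_{22} = σ^{22} · C_11 = (70188843638032384/177147) · 58786 = 4126121362105371725824/177147.


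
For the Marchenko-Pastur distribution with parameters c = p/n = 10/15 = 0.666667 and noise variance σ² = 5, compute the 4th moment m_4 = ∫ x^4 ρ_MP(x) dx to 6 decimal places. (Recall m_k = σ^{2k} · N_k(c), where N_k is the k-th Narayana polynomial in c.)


E[X⁴] = σ⁸ (1 + 6c + 6c² + c³) (fourth MP moment). With σ² = 5 (so σ⁸ = 625) and c = 10/15 = 0.666667: E[X⁴] = 625 · (1 + 6·0.666667 + 6·(0.666667)² + (0.666667)³) = 625 · 7.962963.

So E[X^4] = 4976.851852.


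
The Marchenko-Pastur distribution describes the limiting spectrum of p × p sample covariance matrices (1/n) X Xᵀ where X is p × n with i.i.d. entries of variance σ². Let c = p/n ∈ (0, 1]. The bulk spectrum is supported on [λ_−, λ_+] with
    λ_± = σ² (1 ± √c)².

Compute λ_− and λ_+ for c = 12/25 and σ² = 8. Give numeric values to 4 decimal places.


c = 12/25 = 0.480000; √c = 0.692820.
λ_− = σ² (1 − √c)² = 8 · (1 − 0.692820)² = 8 · (0.307180)² = 0.754875.
λ_+ = σ² (1 + √c)² = 8 · (1 + 0.692820)² = 8 · (1.692820)² = 22.925125.

Rounded to 4 decimal places: λ_− ≈ 0.7549, λ_+ ≈ 22.9251.


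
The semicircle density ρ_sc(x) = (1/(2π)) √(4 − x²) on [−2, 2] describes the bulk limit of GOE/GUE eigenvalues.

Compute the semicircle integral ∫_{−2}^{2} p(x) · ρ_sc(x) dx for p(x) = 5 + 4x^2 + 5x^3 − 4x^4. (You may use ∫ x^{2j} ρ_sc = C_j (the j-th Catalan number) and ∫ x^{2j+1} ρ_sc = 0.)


Write p(x) = Σ a_i x^i, split into monomials and integrate each against ρ_sc separately.
Using ∫ x^{2j} ρ_sc = C_j = (1/(j+1)) C(2j, j) (Catalan numbers) and ∫ x^{2j+1} ρ_sc = 0 (odd monomials vanish by symmetry):
  i = 0 (even): a_0 · C_{0} = 5 · 1 = 5
  i = 2 (even): a_2 · C_{1} = 4 · 1 = 4
  i = 3 (odd): ∫ x^3 ρ_sc = 0 (vanishes)
  i = 4 (even): a_4 · C_{2} = -4 · 2 = -8

Summing the contributions: ∫_{−2}^{2} p(x) ρ_sc(x) dx = 5 + 4 + (-8) = 1.


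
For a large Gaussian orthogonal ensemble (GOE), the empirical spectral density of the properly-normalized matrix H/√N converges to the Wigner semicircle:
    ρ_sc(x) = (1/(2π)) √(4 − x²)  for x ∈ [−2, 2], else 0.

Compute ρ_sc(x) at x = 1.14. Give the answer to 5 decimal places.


ρ_sc(x) = (1/(2π)) √(4 − x²). With x = 1.14:
  4 − x² = 4 − (1.14)² = 4 − 1.299600 = 2.700400.
  √(4 − x²) = 1.643289.
  1/(2π) = 0.159155.
  ρ_sc(1.14) = 0.159155 · 1.643289 = 0.261538.

Rounded to 5 decimal places: ρ_sc(1.14) ≈ 0.26154.


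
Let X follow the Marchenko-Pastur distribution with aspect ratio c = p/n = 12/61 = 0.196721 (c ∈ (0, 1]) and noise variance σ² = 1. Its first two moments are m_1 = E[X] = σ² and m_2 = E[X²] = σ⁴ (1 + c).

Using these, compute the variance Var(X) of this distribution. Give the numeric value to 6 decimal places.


m_1 = E[X] = σ² = 1, so m_1² = 1.
m_2 = E[X²] = σ⁴ (1 + c) = 1 · (1 + 0.196721) = 1 · 1.196721 = 1.196721.
(Note m_2 − m_1² simplifies to c · σ⁴ = 0.196721 · 1.)

Var(X) = m_2 − m_1² = 1.196721 − 1 = 0.196721.


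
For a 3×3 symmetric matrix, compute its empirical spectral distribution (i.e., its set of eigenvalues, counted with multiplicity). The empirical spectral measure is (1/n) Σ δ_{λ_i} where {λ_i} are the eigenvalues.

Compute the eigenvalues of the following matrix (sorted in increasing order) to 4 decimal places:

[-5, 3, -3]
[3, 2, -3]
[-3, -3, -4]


Since M is real symmetric, all three eigenvalues are real; they are the roots of det(λI − M) = λ³ − (tr M) λ² + s λ − det M, where s is the sum of the principal 2×2 minors.
tr M = -5 + 2 + (-4) = -7.
s = ((-5)·2 − 3²) + ((-5)·(-4) − (-3)²) + (2·(-4) − (-3)²) = -19 + 11 + (-17) = -25.
det M (expand along row 1) = (-5)·(-17) − 3·(-21) + (-3)·(-3) = 157.
Characteristic polynomial: λ³ + 7λ² − 25λ − 157 = 0.
Substitute λ = y + (tr M)/3 = y − 2.333333 to remove the quadratic term: y³ + p·y + q = 0 with p = s − (tr M)²/3 = -41.333333 and q = −2(tr M)³/27 + (tr M)·s/3 − det M = -73.259259.
Three real roots ⇒ use the trigonometric (Viète) form: r = 2√(−p/3) = 7.423686, φ = arccos(3q/(p·r)) = arccos(0.716249) = 0.772385 rad.
y_k = r·cos(φ/3 − 2πk/3) for k = 0, 1, 2 gives y = 7.178997, -1.952478, -5.226519.
λ_k = y_k − 2.333333 gives λ = 4.8457, -4.2858, -7.5599 (check: the sum is -7.0000 = tr M).

Eigenvalues sorted in increasing order: [-7.5599, -4.2858, 4.8457].


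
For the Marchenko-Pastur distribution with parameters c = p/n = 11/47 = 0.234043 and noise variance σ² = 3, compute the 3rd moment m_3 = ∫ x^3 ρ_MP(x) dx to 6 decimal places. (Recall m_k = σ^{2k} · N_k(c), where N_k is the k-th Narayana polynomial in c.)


E[X³] = σ⁶ (1 + 3c + c²) (third MP moment). With σ² = 3 (so σ⁶ = 27) and c = 11/47 = 0.234043: E[X³] = 27 · (1 + 3·0.234043 + (0.234043)²) = 27 · 1.756904.

So E[X^3] = 47.436397.


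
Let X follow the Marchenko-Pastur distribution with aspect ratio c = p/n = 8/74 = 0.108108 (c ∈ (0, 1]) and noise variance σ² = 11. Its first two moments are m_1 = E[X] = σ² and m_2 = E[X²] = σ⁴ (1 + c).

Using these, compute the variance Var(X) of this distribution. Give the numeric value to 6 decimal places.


m_1 = E[X] = σ² = 11, so m_1² = 121.
m_2 = E[X²] = σ⁴ (1 + c) = 121 · (1 + 0.108108) = 121 · 1.108108 = 134.081081.
(Note m_2 − m_1² simplifies to c · σ⁴ = 0.108108 · 121.)

Var(X) = m_2 − m_1² = 134.081081 − 121 = 13.081081.


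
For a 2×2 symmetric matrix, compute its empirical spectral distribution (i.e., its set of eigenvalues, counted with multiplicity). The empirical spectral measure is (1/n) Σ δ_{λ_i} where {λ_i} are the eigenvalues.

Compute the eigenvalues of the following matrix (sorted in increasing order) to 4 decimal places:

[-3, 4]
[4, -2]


Since M is real symmetric, both eigenvalues are real; they are the roots of det(λI − M) = λ² − (tr M) λ + det M.
tr M = -3 + (-2) = -5.
det M = (-3)·(-2) − 4² = 6 − 16 = -10.
Characteristic polynomial: λ² + 5λ − 10 = 0.
Discriminant Δ = (tr M)² − 4·det M = 25 − (-40) = 65; √Δ = 8.062258.
λ = (tr M ± √Δ)/2 = (-5 ± 8.062258)/2, giving (tr M − √Δ)/2 = -6.5311 and (tr M + √Δ)/2 = 1.5311.

Eigenvalues sorted in increasing order: [-6.5311, 1.5311].


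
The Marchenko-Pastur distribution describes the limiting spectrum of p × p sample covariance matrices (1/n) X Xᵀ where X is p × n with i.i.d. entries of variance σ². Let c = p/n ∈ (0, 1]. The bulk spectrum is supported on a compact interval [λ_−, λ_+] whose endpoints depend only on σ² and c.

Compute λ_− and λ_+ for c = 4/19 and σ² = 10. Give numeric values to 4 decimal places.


c = 4/19 = 0.210526; √c = 0.458831.
λ_− = σ² (1 − √c)² = 10 · (1 − 0.458831)² = 10 · (0.541169)² = 2.928634.
λ_+ = σ² (1 + √c)² = 10 · (1 + 0.458831)² = 10 · (1.458831)² = 21.281893.

Rounded to 4 decimal places: λ_− ≈ 2.9286, λ_+ ≈ 21.2819.


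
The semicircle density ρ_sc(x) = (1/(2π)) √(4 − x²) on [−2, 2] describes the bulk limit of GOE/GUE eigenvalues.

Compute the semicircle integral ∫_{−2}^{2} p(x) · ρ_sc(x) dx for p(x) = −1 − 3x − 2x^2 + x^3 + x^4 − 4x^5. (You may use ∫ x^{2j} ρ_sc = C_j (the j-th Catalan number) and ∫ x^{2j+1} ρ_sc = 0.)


Write p(x) = Σ a_i x^i, split into monomials and integrate each against ρ_sc separately.
Using ∫ x^{2j} ρ_sc = C_j = (1/(j+1)) C(2j, j) (Catalan numbers) and ∫ x^{2j+1} ρ_sc = 0 (odd monomials vanish by symmetry):
  i = 0 (even): a_0 · C_{0} = -1 · 1 = -1
  i = 1 (odd): ∫ x^1 ρ_sc = 0 (vanishes)
  i = 2 (even): a_2 · C_{1} = -2 · 1 = -2
  i = 3 (odd): ∫ x^3 ρ_sc = 0 (vanishes)
  i = 4 (even): a_4 · C_{2} = 1 · 2 = 2
  i = 5 (odd): ∫ x^5 ρ_sc = 0 (vanishes)

Summing the contributions: ∫_{−2}^{2} p(x) ρ_sc(x) dx = (-1) + (-2) + 2 = -1.


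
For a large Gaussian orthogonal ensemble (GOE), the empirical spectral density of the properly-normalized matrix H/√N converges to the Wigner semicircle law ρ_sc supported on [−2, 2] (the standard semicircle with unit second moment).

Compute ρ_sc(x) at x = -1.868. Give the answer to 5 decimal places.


ρ_sc(x) = (1/(2π)) √(4 − x²). With x = -1.868:
  4 − x² = 4 − (-1.868)² = 4 − 3.489424 = 0.510576.
  √(4 − x²) = 0.714546.
  1/(2π) = 0.159155.
  ρ_sc(-1.868) = 0.159155 · 0.714546 = 0.113724.

Rounded to 5 decimal places: ρ_sc(-1.868) ≈ 0.11372.


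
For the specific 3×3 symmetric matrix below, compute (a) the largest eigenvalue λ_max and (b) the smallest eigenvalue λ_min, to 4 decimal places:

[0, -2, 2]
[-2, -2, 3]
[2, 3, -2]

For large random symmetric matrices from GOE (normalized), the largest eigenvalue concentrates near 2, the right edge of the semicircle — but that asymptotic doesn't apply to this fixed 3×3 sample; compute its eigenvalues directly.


Since M is real symmetric, all three eigenvalues are real; they are the roots of det(λI − M) = λ³ − (tr M) λ² + s λ − det M, where s is the sum of the principal 2×2 minors.
tr M = 0 + (-2) + (-2) = -4.
s = (0·(-2) − (-2)²) + (0·(-2) − 2²) + ((-2)·(-2) − 3²) = -4 + (-4) + (-5) = -13.
det M (expand along row 1) = 0·(-5) − (-2)·(-2) + 2·(-2) = -8.
Characteristic polynomial: λ³ + 4λ² − 13λ + 8 = 0.
Substitute λ = y + (tr M)/3 = y − 1.333333 to remove the quadratic term: y³ + p·y + q = 0 with p = s − (tr M)²/3 = -18.333333 and q = −2(tr M)³/27 + (tr M)·s/3 − det M = 30.074074.
Three real roots ⇒ use the trigonometric (Viète) form: r = 2√(−p/3) = 4.944132, φ = arccos(3q/(p·r)) = arccos(-0.995364) = 3.045266 rad.
y_k = r·cos(φ/3 − 2πk/3) for k = 0, 1, 2 gives y = 2.608251, 2.333333, -4.941584.
λ_k = y_k − 1.333333 gives λ = 1.2749, 1.0000, -6.2749 (check: the sum is -4.0000 = tr M).

Hence λ_max = 1.2749 and λ_min = -6.2749.


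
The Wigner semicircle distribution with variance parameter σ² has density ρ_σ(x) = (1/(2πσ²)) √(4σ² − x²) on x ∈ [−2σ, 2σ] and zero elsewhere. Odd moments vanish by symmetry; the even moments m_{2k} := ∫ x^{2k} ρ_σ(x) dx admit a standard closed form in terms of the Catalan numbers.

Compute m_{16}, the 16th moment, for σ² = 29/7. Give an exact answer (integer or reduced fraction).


By the scaled semicircle moment identity, m_{2k} = σ^{2k} · C_k with k = 8.
C_8 = (1/(k+1)) · C(2k, k) = (1/9) · C(16, 8) = (1/9) · 12870 = 1430.
σ^{2k} = (σ²)^k = (29/7)^8 = 500246412961/5764801.

Therefore m_{16} = σ^{16} · C_8 = (500246412961/5764801) · 1430 = 715352370534230/5764801.


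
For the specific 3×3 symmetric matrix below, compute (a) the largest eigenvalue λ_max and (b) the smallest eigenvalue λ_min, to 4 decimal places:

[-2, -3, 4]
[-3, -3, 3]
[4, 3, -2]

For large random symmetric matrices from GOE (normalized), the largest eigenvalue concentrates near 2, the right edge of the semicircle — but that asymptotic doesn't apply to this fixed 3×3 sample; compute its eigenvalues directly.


Since M is real symmetric, all three eigenvalues are real; they are the roots of det(λI − M) = λ³ − (tr M) λ² + s λ − det M, where s is the sum of the principal 2×2 minors.
tr M = -2 + (-3) + (-2) = -7.
s = ((-2)·(-3) − (-3)²) + ((-2)·(-2) − 4²) + ((-3)·(-2) − 3²) = -3 + (-12) + (-3) = -18.
det M (expand along row 1) = (-2)·(-3) − (-3)·(-6) + 4·3 = 0.
Characteristic polynomial: λ³ + 7λ² − 18λ = 0.
Substitute λ = y + (tr M)/3 = y − 2.333333 to remove the quadratic term: y³ + p·y + q = 0 with p = s − (tr M)²/3 = -34.333333 and q = −2(tr M)³/27 + (tr M)·s/3 − det M = 67.407407.
Three real roots ⇒ use the trigonometric (Viète) form: r = 2√(−p/3) = 6.765928, φ = arccos(3q/(p·r)) = arccos(-0.870534) = 2.627082 rad.
y_k = r·cos(φ/3 − 2πk/3) for k = 0, 1, 2 gives y = 4.333333, 2.333333, -6.666667.
λ_k = y_k − 2.333333 gives λ = 2.0000, 0.0000, -9.0000 (check: the sum is -7.0000 = tr M).

Hence λ_max = 2.0000 and λ_min = -9.0000.


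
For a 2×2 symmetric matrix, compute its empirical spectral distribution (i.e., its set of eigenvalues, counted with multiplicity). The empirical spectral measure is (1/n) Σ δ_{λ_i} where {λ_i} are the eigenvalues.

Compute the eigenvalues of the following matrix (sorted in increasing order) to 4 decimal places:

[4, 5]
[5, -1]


Since M is real symmetric, both eigenvalues are real; they are the roots of det(λI − M) = λ² − (tr M) λ + det M.
tr M = 4 + (-1) = 3.
det M = 4·(-1) − 5² = -4 − 25 = -29.
Characteristic polynomial: λ² − 3λ − 29 = 0.
Discriminant Δ = (tr M)² − 4·det M = 9 − (-116) = 125; √Δ = 11.180340.
λ = (tr M ± √Δ)/2 = (3 ± 11.180340)/2, giving (tr M − √Δ)/2 = -4.0902 and (tr M + √Δ)/2 = 7.0902.

Eigenvalues sorted in increasing order: [-4.0902, 7.0902].


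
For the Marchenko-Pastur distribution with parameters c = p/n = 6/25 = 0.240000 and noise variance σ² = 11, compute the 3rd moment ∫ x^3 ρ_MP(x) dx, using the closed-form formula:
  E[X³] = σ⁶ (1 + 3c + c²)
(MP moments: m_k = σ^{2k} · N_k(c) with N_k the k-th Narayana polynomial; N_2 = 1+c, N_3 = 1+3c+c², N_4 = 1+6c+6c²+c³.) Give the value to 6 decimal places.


E[X³] = σ⁶ (1 + 3c + c²) (third MP moment). With σ² = 11 (so σ⁶ = 1331) and c = 6/25 = 0.240000: E[X³] = 1331 · (1 + 3·0.240000 + (0.240000)²) = 1331 · 1.777600.

So E[X^3] = 2365.985600.


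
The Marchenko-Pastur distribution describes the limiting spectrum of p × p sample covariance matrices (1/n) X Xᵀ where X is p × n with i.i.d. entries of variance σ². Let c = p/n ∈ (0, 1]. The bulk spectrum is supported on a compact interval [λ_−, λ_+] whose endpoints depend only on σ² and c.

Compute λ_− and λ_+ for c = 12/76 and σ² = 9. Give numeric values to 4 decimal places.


c = 12/76 = 0.157895; √c = 0.397360.
λ_− = σ² (1 − √c)² = 9 · (1 − 0.397360)² = 9 · (0.602640)² = 3.268578.
λ_+ = σ² (1 + √c)² = 9 · (1 + 0.397360)² = 9 · (1.397360)² = 17.573527.

Rounded to 4 decimal places: λ_− ≈ 3.2686, λ_+ ≈ 17.5735.


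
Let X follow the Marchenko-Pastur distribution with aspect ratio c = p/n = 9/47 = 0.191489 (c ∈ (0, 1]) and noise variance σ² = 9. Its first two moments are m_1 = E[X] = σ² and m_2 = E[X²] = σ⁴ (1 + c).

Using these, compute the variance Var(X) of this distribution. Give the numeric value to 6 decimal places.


m_1 = E[X] = σ² = 9, so m_1² = 81.
m_2 = E[X²] = σ⁴ (1 + c) = 81 · (1 + 0.191489) = 81 · 1.191489 = 96.510638.
(Note m_2 − m_1² simplifies to c · σ⁴ = 0.191489 · 81.)

Var(X) = m_2 − m_1² = 96.510638 − 81 = 15.510638.


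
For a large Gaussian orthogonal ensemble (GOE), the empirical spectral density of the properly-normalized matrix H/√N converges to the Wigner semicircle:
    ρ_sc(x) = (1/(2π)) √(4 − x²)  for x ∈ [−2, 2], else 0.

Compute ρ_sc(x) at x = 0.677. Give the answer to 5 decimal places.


ρ_sc(x) = (1/(2π)) √(4 − x²). With x = 0.677:
  4 − x² = 4 − (0.677)² = 4 − 0.458329 = 3.541671.
  √(4 − x²) = 1.881933.
  1/(2π) = 0.159155.
  ρ_sc(0.677) = 0.159155 · 1.881933 = 0.299519.

Rounded to 5 decimal places: ρ_sc(0.677) ≈ 0.29952.
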